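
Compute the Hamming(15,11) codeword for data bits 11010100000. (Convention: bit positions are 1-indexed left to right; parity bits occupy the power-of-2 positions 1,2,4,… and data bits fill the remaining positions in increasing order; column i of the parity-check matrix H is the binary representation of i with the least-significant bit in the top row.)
Codeword c = d · G (mod 2), d = 11010100000:
  c[0] = d·G[:,0] = (11010100000)·(11011010101) mod 2 = 1+1+0+1+0+0+0+0+0+0+0 mod 2 = 1
  c[1] = d·G[:,1] = (11010100000)·(10110110011) mod 2 = 1+0+0+1+0+1+0+0+0+0+0 mod 2 = 1
  c[2] = d·G[:,2] = (11010100000)·(10000000000) mod 2 = 1+0+0+0+0+0+0+0+0+0+0 mod 2 = 1
  c[3] = d·G[:,3] = (11010100000)·(01110001111) mod 2 = 0+1+0+1+0+0+0+0+0+0+0 mod 2 = 0
  c[4] = d·G[:,4] = (11010100000)·(01000000000) mod 2 = 0+1+0+0+0+0+0+0+0+0+0 mod 2 = 1
  c[5] = d·G[:,5] = (11010100000)·(00100000000) mod 2 = 0+0+0+0+0+0+0+0+0+0+0 mod 2 = 0
  c[6] = d·G[:,6] = (11010100000)·(00010000000) mod 2 = 0+0+0+1+0+0+0+0+0+0+0 mod 2 = 1
  c[7] = d·G[:,7] = (11010100000)·(00001111111) mod 2 = 0+0+0+0+0+1+0+0+0+0+0 mod 2 = 1
  c[8] = d·G[:,8] = (11010100000)·(00001000000) mod 2 = 0+0+0+0+0+0+0+0+0+0+0 mod 2 = 0
  c[9] = d·G[:,9] = (11010100000)·(00000100000) mod 2 = 0+0+0+0+0+1+0+0+0+0+0 mod 2 = 1
  c[10] = d·G[:,10] = (11010100000)·(00000010000) mod 2 = 0+0+0+0+0+0+0+0+0+0+0 mod 2 = 0
  c[11] = d·G[:,11] = (11010100000)·(00000001000) mod 2 = 0+0+0+0+0+0+0+0+0+0+0 mod 2 = 0
  c[12] = d·G[:,12] = (11010100000)·(00000000100) mod 2 = 0+0+0+0+0+0+0+0+0+0+0 mod 2 = 0
  c[13] = d·G[:,13] = (11010100000)·(00000000010) mod 2 = 0+0+0+0+0+0+0+0+0+0+0 mod 2 = 0
  c[14] = d·G[:,14] = (11010100000)·(00000000001) mod 2 = 0+0+0+0+0+0+0+0+0+0+0 mod 2 = 0
Codeword = 111010110100000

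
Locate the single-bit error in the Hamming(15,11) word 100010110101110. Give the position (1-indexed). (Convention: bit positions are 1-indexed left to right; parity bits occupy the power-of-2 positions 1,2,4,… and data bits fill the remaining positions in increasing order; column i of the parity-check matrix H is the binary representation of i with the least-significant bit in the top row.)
Syndrome s = H · r^T (mod 2), r = 100010110101110:
  s[0] = (101010101010101)·(100010110101110) mod 2 = 1+0+0+0+1+0+1+0+0+0+0+0+1+0+0 mod 2 = 0
  s[1] = (011001100110011)·(100010110101110) mod 2 = 0+0+0+0+0+0+1+0+0+1+0+0+0+1+0 mod 2 = 1
  s[2] = (000111100001111)·(100010110101110) mod 2 = 0+0+0+0+1+0+1+0+0+0+0+1+1+1+0 mod 2 = 1
  s[3] = (000000011111111)·(100010110101110) mod 2 = 0+0+0+0+0+0+0+1+0+1+0+1+1+1+0 mod 2 = 1
Syndrome = 0111
Column i of H is the binary representation of i, so the syndrome is the binary index of the flipped bit.
Read s = 0111 with s[0] as LSB: 0·2^0 + 1·2^1 + 1·2^2 + 1·2^3 = 14.
Error is at bit position 14.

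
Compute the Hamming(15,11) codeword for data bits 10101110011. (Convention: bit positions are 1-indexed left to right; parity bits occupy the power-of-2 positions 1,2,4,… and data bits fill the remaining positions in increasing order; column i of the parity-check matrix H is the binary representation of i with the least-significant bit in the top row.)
Codeword c = d · G (mod 2), d = 10101110011:
  c[0] = d·G[:,0] = (10101110011)·(11011010101) mod 2 = 1+0+0+0+1+0+1+0+0+0+1 mod 2 = 0
  c[1] = d·G[:,1] = (10101110011)·(10110110011) mod 2 = 1+0+1+0+0+1+1+0+0+1+1 mod 2 = 0
  c[2] = d·G[:,2] = (10101110011)·(10000000000) mod 2 = 1+0+0+0+0+0+0+0+0+0+0 mod 2 = 1
  c[3] = d·G[:,3] = (10101110011)·(01110001111) mod 2 = 0+0+1+0+0+0+0+0+0+1+1 mod 2 = 1
  c[4] = d·G[:,4] = (10101110011)·(01000000000) mod 2 = 0+0+0+0+0+0+0+0+0+0+0 mod 2 = 0
  c[5] = d·G[:,5] = (10101110011)·(00100000000) mod 2 = 0+0+1+0+0+0+0+0+0+0+0 mod 2 = 1
  c[6] = d·G[:,6] = (10101110011)·(00010000000) mod 2 = 0+0+0+0+0+0+0+0+0+0+0 mod 2 = 0
  c[7] = d·G[:,7] = (10101110011)·(00001111111) mod 2 = 0+0+0+0+1+1+1+0+0+1+1 mod 2 = 1
  c[8] = d·G[:,8] = (10101110011)·(00001000000) mod 2 = 0+0+0+0+1+0+0+0+0+0+0 mod 2 = 1
  c[9] = d·G[:,9] = (10101110011)·(00000100000) mod 2 = 0+0+0+0+0+1+0+0+0+0+0 mod 2 = 1
  c[10] = d·G[:,10] = (10101110011)·(00000010000) mod 2 = 0+0+0+0+0+0+1+0+0+0+0 mod 2 = 1
  c[11] = d·G[:,11] = (10101110011)·(00000001000) mod 2 = 0+0+0+0+0+0+0+0+0+0+0 mod 2 = 0
  c[12] = d·G[:,12] = (10101110011)·(00000000100) mod 2 = 0+0+0+0+0+0+0+0+0+0+0 mod 2 = 0
  c[13] = d·G[:,13] = (10101110011)·(00000000010) mod 2 = 0+0+0+0+0+0+0+0+0+1+0 mod 2 = 1
  c[14] = d·G[:,14] = (10101110011)·(00000000001) mod 2 = 0+0+0+0+0+0+0+0+0+0+1 mod 2 = 1
Codeword = 001101011110011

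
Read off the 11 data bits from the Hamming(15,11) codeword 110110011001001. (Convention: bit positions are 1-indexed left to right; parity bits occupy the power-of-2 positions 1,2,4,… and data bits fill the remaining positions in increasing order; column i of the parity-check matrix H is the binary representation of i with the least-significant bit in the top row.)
Parity bits occupy power-of-2 positions; data bits are at positions {3,5,6,7,9,10,11,12,13,14,15} (1-indexed).
Extract: c[3]=0 c[5]=1 c[6]=0 c[7]=0 c[9]=1 c[10]=0 c[11]=0 c[12]=1 c[13]=0 c[14]=0 c[15]=1
Data = 01001001001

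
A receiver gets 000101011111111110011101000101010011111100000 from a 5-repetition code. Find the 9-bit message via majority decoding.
Split into 5-bit blocks and majority-vote each:
  block 1 = 00010: 1 ones, 4 zeros → 0
  block 2 = 10111: 4 ones, 1 zeros → 1
  block 3 = 11111: 5 ones, 0 zeros → 1
  block 4 = 11001: 3 ones, 2 zeros → 1
  block 5 = 11010: 3 ones, 2 zeros → 1
  block 6 = 00101: 2 ones, 3 zeros → 0
  block 7 = 01001: 2 ones, 3 zeros → 0
  block 8 = 11111: 5 ones, 0 zeros → 1
  block 9 = 00000: 0 ones, 5 zeros → 0
Decoded = 011110010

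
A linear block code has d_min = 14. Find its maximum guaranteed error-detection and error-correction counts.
(a) Detection requires d_min ≥ e+1, so e ≤ d_min − 1 = 13.
(b) Correction requires d_min ≥ 2t+1, so t ≤ ⌊(d_min − 1)/2⌋ = ⌊13/2⌋ = 6.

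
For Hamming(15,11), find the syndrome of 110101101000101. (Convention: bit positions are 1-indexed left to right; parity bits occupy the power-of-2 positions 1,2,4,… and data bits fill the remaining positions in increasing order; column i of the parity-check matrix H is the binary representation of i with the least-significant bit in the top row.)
Syndrome s = H · r^T (mod 2), r = 110101101000101:
  s[0] = (101010101010101)·(110101101000101) mod 2 = 1+0+0+0+0+0+1+0+1+0+0+0+1+0+1 mod 2 = 1
  s[1] = (011001100110011)·(110101101000101) mod 2 = 0+1+0+0+0+1+1+0+0+0+0+0+0+0+1 mod 2 = 0
  s[2] = (000111100001111)·(110101101000101) mod 2 = 0+0+0+1+0+1+1+0+0+0+0+0+1+0+1 mod 2 = 1
  s[3] = (000000011111111)·(110101101000101) mod 2 = 0+0+0+0+0+0+0+0+1+0+0+0+1+0+1 mod 2 = 1
Syndrome = 1011
Non-zero syndrome: error at position 13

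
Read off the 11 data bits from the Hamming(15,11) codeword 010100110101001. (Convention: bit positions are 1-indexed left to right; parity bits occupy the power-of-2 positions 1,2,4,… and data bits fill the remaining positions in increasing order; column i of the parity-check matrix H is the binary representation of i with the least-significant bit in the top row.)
Parity bits occupy power-of-2 positions; data bits are at positions {3,5,6,7,9,10,11,12,13,14,15} (1-indexed).
Extract: c[3]=0 c[5]=0 c[6]=0 c[7]=1 c[9]=0 c[10]=1 c[11]=0 c[12]=1 c[13]=0 c[14]=0 c[15]=1
Data = 00010101001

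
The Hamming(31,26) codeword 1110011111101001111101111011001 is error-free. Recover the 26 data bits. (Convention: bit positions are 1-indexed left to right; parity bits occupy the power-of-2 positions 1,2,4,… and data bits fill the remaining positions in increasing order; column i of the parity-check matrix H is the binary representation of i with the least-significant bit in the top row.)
Parity bits occupy power-of-2 positions; data bits are at positions {3,5,6,7,9,10,11,12,13,14,15,17,18,19,20,21,22,23,24,25,26,27,28,29,30,31} (1-indexed).
Extract: c[3]=1 c[5]=0 c[6]=1 c[7]=1 c[9]=1 c[10]=1 c[11]=1 c[12]=0 c[13]=1 c[14]=0 c[15]=0 c[17]=1 c[18]=1 c[19]=1 c[20]=1 c[21]=0 c[22]=1 c[23]=1 c[24]=1 c[25]=1 c[26]=0 c[27]=1 c[28]=1 c[29]=0 c[30]=0 c[31]=1
Data = 10111110100111101111011001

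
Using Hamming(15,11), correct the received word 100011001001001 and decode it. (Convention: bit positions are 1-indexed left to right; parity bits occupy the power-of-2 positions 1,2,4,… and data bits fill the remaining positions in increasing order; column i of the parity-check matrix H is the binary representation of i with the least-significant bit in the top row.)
Syndrome s = H · r^T (mod 2), r = 100011001001001:
  s[0] = (101010101010101)·(100011001001001) mod 2 = 1+0+0+0+1+0+0+0+1+0+0+0+0+0+1 mod 2 = 0
  s[1] = (011001100110011)·(100011001001001) mod 2 = 0+0+0+0+0+1+0+0+0+0+0+0+0+0+1 mod 2 = 0
  s[2] = (000111100001111)·(100011001001001) mod 2 = 0+0+0+0+1+1+0+0+0+0+0+1+0+0+1 mod 2 = 0
  s[3] = (000000011111111)·(100011001001001) mod 2 = 0+0+0+0+0+0+0+0+1+0+0+1+0+0+1 mod 2 = 1
Syndrome = 0001
Column 8 of H equals this syndrome → error at bit 8 (1-indexed).
Flip bit 8: 100011001001001 → 100011011001001
Extract data bits at positions {3,5,6,7,9,10,11,12,13,14,15}: 01101001001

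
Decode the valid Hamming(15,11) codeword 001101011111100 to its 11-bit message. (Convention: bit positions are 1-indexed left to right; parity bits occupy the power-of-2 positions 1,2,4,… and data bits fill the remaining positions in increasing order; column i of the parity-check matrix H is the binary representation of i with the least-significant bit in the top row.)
Parity bits occupy power-of-2 positions; data bits are at positions {3,5,6,7,9,10,11,12,13,14,15} (1-indexed).
Extract: c[3]=1 c[5]=0 c[6]=1 c[7]=0 c[9]=1 c[10]=1 c[11]=1 c[12]=1 c[13]=1 c[14]=0 c[15]=0
Data = 10101111100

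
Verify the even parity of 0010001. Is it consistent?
Sum of all bits: 0+0+1+0+0+0+1 = 2; 2 mod 2 = 0. Result is 0 → valid parity.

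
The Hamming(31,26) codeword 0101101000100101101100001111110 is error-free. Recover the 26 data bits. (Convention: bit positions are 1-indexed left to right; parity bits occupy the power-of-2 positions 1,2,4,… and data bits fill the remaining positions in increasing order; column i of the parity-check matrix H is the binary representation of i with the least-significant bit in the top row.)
Parity bits occupy power-of-2 positions; data bits are at positions {3,5,6,7,9,10,11,12,13,14,15,17,18,19,20,21,22,23,24,25,26,27,28,29,30,31} (1-indexed).
Extract: c[3]=0 c[5]=1 c[6]=0 c[7]=1 c[9]=0 c[10]=0 c[11]=1 c[12]=0 c[13]=0 c[14]=1 c[15]=0 c[17]=1 c[18]=0 c[19]=1 c[20]=1 c[21]=0 c[22]=0 c[23]=0 c[24]=0 c[25]=1 c[26]=1 c[27]=1 c[28]=1 c[29]=1 c[30]=1 c[31]=0
Data = 01010010010101100001111110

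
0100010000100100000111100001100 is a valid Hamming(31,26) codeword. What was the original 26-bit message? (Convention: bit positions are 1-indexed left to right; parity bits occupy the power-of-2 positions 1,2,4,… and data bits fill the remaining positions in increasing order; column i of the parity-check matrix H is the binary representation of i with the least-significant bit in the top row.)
Parity bits occupy power-of-2 positions; data bits are at positions {3,5,6,7,9,10,11,12,13,14,15,17,18,19,20,21,22,23,24,25,26,27,28,29,30,31} (1-indexed).
Extract: c[3]=0 c[5]=0 c[6]=1 c[7]=0 c[9]=0 c[10]=0 c[11]=1 c[12]=0 c[13]=0 c[14]=1 c[15]=0 c[17]=0 c[18]=0 c[19]=0 c[20]=1 c[21]=1 c[22]=1 c[23]=1 c[24]=0 c[25]=0 c[26]=0 c[27]=0 c[28]=1 c[29]=1 c[30]=0 c[31]=0
Data = 00100010010000111100001100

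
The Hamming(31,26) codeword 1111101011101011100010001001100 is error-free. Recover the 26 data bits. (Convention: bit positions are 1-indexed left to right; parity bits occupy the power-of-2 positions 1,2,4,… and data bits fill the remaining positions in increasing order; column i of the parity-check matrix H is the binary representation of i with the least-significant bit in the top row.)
Parity bits occupy power-of-2 positions; data bits are at positions {3,5,6,7,9,10,11,12,13,14,15,17,18,19,20,21,22,23,24,25,26,27,28,29,30,31} (1-indexed).
Extract: c[3]=1 c[5]=1 c[6]=0 c[7]=1 c[9]=1 c[10]=1 c[11]=1 c[12]=0 c[13]=1 c[14]=0 c[15]=1 c[17]=1 c[18]=0 c[19]=0 c[20]=0 c[21]=1 c[22]=0 c[23]=0 c[24]=0 c[25]=1 c[26]=0 c[27]=0 c[28]=1 c[29]=1 c[30]=0 c[31]=0
Data = 11011110101100010001001100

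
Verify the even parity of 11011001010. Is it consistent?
Sum of all bits: 1+1+0+1+1+0+0+1+0+1+0 = 6; 6 mod 2 = 0. Result is 0 → valid parity.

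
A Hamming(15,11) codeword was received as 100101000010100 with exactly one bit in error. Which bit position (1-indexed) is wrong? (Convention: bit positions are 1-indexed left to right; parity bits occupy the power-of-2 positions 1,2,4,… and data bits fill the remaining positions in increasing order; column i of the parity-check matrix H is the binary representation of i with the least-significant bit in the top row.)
Syndrome s = H · r^T (mod 2), r = 100101000010100:
  s[0] = (101010101010101)·(100101000010100) mod 2 = 1+0+0+0+0+0+0+0+0+0+1+0+1+0+0 mod 2 = 1
  s[1] = (011001100110011)·(100101000010100) mod 2 = 0+0+0+0+0+1+0+0+0+0+1+0+0+0+0 mod 2 = 0
  s[2] = (000111100001111)·(100101000010100) mod 2 = 0+0+0+1+0+1+0+0+0+0+0+0+1+0+0 mod 2 = 1
  s[3] = (000000011111111)·(100101000010100) mod 2 = 0+0+0+0+0+0+0+0+0+0+1+0+1+0+0 mod 2 = 0
Syndrome = 1010
Column i of H is the binary representation of i, so the syndrome is the binary index of the flipped bit.
Read s = 1010 with s[0] as LSB: 1·2^0 + 0·2^1 + 1·2^2 + 0·2^3 = 5.
Error is at bit position 5.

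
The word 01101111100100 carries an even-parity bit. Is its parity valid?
Sum of all bits: 0+1+1+0+1+1+1+1+1+0+0+1+0+0 = 8; 8 mod 2 = 0. Result is 0 → valid parity.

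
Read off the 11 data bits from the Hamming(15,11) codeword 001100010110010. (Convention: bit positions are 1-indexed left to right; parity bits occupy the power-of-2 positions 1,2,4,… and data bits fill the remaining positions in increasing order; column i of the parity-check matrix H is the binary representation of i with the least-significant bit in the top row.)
Parity bits occupy power-of-2 positions; data bits are at positions {3,5,6,7,9,10,11,12,13,14,15} (1-indexed).
Extract: c[3]=1 c[5]=0 c[6]=0 c[7]=0 c[9]=0 c[10]=1 c[11]=1 c[12]=0 c[13]=0 c[14]=1 c[15]=0
Data = 10000110010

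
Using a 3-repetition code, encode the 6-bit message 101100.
Repeat each bit 3× and concatenate:
1→111  0→000  1→111  1→111  0→000  0→000
Codeword = 111000111111000000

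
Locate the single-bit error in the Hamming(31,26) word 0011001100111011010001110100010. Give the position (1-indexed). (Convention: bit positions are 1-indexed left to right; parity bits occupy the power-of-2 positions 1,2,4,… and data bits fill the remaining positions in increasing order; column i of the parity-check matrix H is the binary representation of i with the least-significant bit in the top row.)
Syndrome s = H · r^T (mod 2), r = 0011001100111011010001110100010:
  s[0] = (1010101010101010101010101010101)·(0011001100111011010001110100010) mod 2 = 0+0+1+0+0+0+1+0+0+0+1+0+1+0+1+0+0+0+0+0+0+0+1+0+0+0+0+0+0+0+0 mod 2 = 0
  s[1] = (0110011001100110011001100110011)·(0011001100111011010001110100010) mod 2 = 0+0+1+0+0+0+1+0+0+0+1+0+0+0+1+0+0+1+0+0+0+1+1+0+0+1+0+0+0+1+0 mod 2 = 1
  s[2] = (0001111000011110000111100001111)·(0011001100111011010001110100010) mod 2 = 0+0+0+1+0+0+1+0+0+0+0+1+1+0+1+0+0+0+0+0+0+1+1+0+0+0+0+0+0+1+0 mod 2 = 0
  s[3] = (0000000111111110000000011111111)·(0011001100111011010001110100010) mod 2 = 0+0+0+0+0+0+0+1+0+0+1+1+1+0+1+0+0+0+0+0+0+0+0+1+0+1+0+0+0+1+0 mod 2 = 0
  s[4] = (0000000000000001111111111111111)·(0011001100111011010001110100010) mod 2 = 0+0+0+0+0+0+0+0+0+0+0+0+0+0+0+1+0+1+0+0+0+1+1+1+0+1+0+0+0+1+0 mod 2 = 1
Syndrome = 01001
Column i of H is the binary representation of i, so the syndrome is the binary index of the flipped bit.
Read s = 01001 with s[0] as LSB: 0·2^0 + 1·2^1 + 0·2^2 + 0·2^3 + 1·2^4 = 18.
Error is at bit position 18.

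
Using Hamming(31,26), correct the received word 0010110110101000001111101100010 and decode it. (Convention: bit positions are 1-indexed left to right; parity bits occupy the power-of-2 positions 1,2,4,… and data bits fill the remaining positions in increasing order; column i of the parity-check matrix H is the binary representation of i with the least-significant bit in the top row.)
Syndrome s = H · r^T (mod 2), r = 0010110110101000001111101100010:
  s[0] = (1010101010101010101010101010101)·(0010110110101000001111101100010) mod 2 = 0+0+1+0+1+0+0+0+1+0+1+0+1+0+0+0+0+0+1+0+1+0+1+0+1+0+0+0+0+0+0 mod 2 = 1
  s[1] = (0110011001100110011001100110011)·(0010110110101000001111101100010) mod 2 = 0+0+1+0+0+1+0+0+0+0+1+0+0+0+0+0+0+0+1+0+0+1+1+0+0+1+0+0+0+1+0 mod 2 = 0
  s[2] = (0001111000011110000111100001111)·(0010110110101000001111101100010) mod 2 = 0+0+0+0+1+1+0+0+0+0+0+0+1+0+0+0+0+0+0+1+1+1+1+0+0+0+0+0+0+1+0 mod 2 = 0
  s[3] = (0000000111111110000000011111111)·(0010110110101000001111101100010) mod 2 = 0+0+0+0+0+0+0+1+1+0+1+0+1+0+0+0+0+0+0+0+0+0+0+0+1+1+0+0+0+1+0 mod 2 = 1
  s[4] = (0000000000000001111111111111111)·(0010110110101000001111101100010) mod 2 = 0+0+0+0+0+0+0+0+0+0+0+0+0+0+0+0+0+0+1+1+1+1+1+0+1+1+0+0+0+1+0 mod 2 = 0
Syndrome = 10010
Column 9 of H equals this syndrome → error at bit 9 (1-indexed).
Flip bit 9: 0010110110101000001111101100010 → 0010110100101000001111101100010
Extract data bits at positions {3,5,6,7,9,10,11,12,13,14,15,17,18,19,20,21,22,23,24,25,26,27,28,29,30,31}: 11100010100001111101100010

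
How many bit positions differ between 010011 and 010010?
XOR = 000001, count of 1s = 1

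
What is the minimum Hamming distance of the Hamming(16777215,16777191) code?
d_min = 3 (every single-error-correcting Hamming code has d_min = 3).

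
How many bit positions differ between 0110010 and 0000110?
XOR = 0110100, count of 1s = 3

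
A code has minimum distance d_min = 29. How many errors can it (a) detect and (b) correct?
(a) Detection requires d_min ≥ e+1, so e ≤ d_min − 1 = 28.
(b) Correction requires d_min ≥ 2t+1, so t ≤ ⌊(d_min − 1)/2⌋ = ⌊28/2⌋ = 14.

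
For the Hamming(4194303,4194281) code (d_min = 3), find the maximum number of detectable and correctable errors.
Detection only: up to d_min − 1 = 2 errors.
Correction: up to ⌊(d_min − 1)/2⌋ = ⌊2/2⌋ = 1 errors.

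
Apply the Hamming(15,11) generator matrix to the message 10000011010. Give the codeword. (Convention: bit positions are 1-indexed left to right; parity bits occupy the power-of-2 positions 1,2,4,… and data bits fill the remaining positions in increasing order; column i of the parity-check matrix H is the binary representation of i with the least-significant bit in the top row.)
Codeword c = d · G (mod 2), d = 10000011010:
  c[0] = d·G[:,0] = (10000011010)·(11011010101) mod 2 = 1+0+0+0+0+0+1+0+0+0+0 mod 2 = 0
  c[1] = d·G[:,1] = (10000011010)·(10110110011) mod 2 = 1+0+0+0+0+0+1+0+0+1+0 mod 2 = 1
  c[2] = d·G[:,2] = (10000011010)·(10000000000) mod 2 = 1+0+0+0+0+0+0+0+0+0+0 mod 2 = 1
  c[3] = d·G[:,3] = (10000011010)·(01110001111) mod 2 = 0+0+0+0+0+0+0+1+0+1+0 mod 2 = 0
  c[4] = d·G[:,4] = (10000011010)·(01000000000) mod 2 = 0+0+0+0+0+0+0+0+0+0+0 mod 2 = 0
  c[5] = d·G[:,5] = (10000011010)·(00100000000) mod 2 = 0+0+0+0+0+0+0+0+0+0+0 mod 2 = 0
  c[6] = d·G[:,6] = (10000011010)·(00010000000) mod 2 = 0+0+0+0+0+0+0+0+0+0+0 mod 2 = 0
  c[7] = d·G[:,7] = (10000011010)·(00001111111) mod 2 = 0+0+0+0+0+0+1+1+0+1+0 mod 2 = 1
  c[8] = d·G[:,8] = (10000011010)·(00001000000) mod 2 = 0+0+0+0+0+0+0+0+0+0+0 mod 2 = 0
  c[9] = d·G[:,9] = (10000011010)·(00000100000) mod 2 = 0+0+0+0+0+0+0+0+0+0+0 mod 2 = 0
  c[10] = d·G[:,10] = (10000011010)·(00000010000) mod 2 = 0+0+0+0+0+0+1+0+0+0+0 mod 2 = 1
  c[11] = d·G[:,11] = (10000011010)·(00000001000) mod 2 = 0+0+0+0+0+0+0+1+0+0+0 mod 2 = 1
  c[12] = d·G[:,12] = (10000011010)·(00000000100) mod 2 = 0+0+0+0+0+0+0+0+0+0+0 mod 2 = 0
  c[13] = d·G[:,13] = (10000011010)·(00000000010) mod 2 = 0+0+0+0+0+0+0+0+0+1+0 mod 2 = 1
  c[14] = d·G[:,14] = (10000011010)·(00000000001) mod 2 = 0+0+0+0+0+0+0+0+0+0+0 mod 2 = 0
Codeword = 011000010011010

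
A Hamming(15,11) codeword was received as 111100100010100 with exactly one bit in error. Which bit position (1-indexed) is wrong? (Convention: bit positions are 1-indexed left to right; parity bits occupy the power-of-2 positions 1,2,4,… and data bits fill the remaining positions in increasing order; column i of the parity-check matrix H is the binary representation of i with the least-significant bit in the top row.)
Syndrome s = H · r^T (mod 2), r = 111100100010100:
  s[0] = (101010101010101)·(111100100010100) mod 2 = 1+0+1+0+0+0+1+0+0+0+1+0+1+0+0 mod 2 = 1
  s[1] = (011001100110011)·(111100100010100) mod 2 = 0+1+1+0+0+0+1+0+0+0+1+0+0+0+0 mod 2 = 0
  s[2] = (000111100001111)·(111100100010100) mod 2 = 0+0+0+1+0+0+1+0+0+0+0+0+1+0+0 mod 2 = 1
  s[3] = (000000011111111)·(111100100010100) mod 2 = 0+0+0+0+0+0+0+0+0+0+1+0+1+0+0 mod 2 = 0
Syndrome = 1010
Column i of H is the binary representation of i, so the syndrome is the binary index of the flipped bit.
Read s = 1010 with s[0] as LSB: 1·2^0 + 0·2^1 + 1·2^2 + 0·2^3 = 5.
Error is at bit position 5.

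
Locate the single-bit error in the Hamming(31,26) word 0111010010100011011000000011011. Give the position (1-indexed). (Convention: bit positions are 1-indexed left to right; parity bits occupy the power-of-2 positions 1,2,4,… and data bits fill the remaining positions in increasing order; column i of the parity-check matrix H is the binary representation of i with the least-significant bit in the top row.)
Syndrome s = H · r^T (mod 2), r = 0111010010100011011000000011011:
  s[0] = (1010101010101010101010101010101)·(0111010010100011011000000011011) mod 2 = 0+0+1+0+0+0+0+0+1+0+1+0+0+0+1+0+0+0+1+0+0+0+0+0+0+0+1+0+0+0+1 mod 2 = 1
  s[1] = (0110011001100110011001100110011)·(0111010010100011011000000011011) mod 2 = 0+1+1+0+0+1+0+0+0+0+1+0+0+0+1+0+0+1+1+0+0+0+0+0+0+0+1+0+0+1+1 mod 2 = 0
  s[2] = (0001111000011110000111100001111)·(0111010010100011011000000011011) mod 2 = 0+0+0+1+0+1+0+0+0+0+0+0+0+0+1+0+0+0+0+0+0+0+0+0+0+0+0+1+0+1+1 mod 2 = 0
  s[3] = (0000000111111110000000011111111)·(0111010010100011011000000011011) mod 2 = 0+0+0+0+0+0+0+0+1+0+1+0+0+0+1+0+0+0+0+0+0+0+0+0+0+0+1+1+0+1+1 mod 2 = 1
  s[4] = (0000000000000001111111111111111)·(0111010010100011011000000011011) mod 2 = 0+0+0+0+0+0+0+0+0+0+0+0+0+0+0+1+0+1+1+0+0+0+0+0+0+0+1+1+0+1+1 mod 2 = 1
Syndrome = 10011
Column i of H is the binary representation of i, so the syndrome is the binary index of the flipped bit.
Read s = 10011 with s[0] as LSB: 1·2^0 + 0·2^1 + 0·2^2 + 1·2^3 + 1·2^4 = 25.
Error is at bit position 25.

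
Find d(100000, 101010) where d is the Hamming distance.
XOR = 001010, count of 1s = 2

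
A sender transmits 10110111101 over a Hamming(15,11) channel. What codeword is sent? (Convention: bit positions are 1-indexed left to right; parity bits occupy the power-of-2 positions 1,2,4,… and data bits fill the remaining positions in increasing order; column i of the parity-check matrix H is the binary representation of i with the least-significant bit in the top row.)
Codeword c = d · G (mod 2), d = 10110111101:
  c[0] = d·G[:,0] = (10110111101)·(11011010101) mod 2 = 1+0+0+1+0+0+1+0+1+0+1 mod 2 = 1
  c[1] = d·G[:,1] = (10110111101)·(10110110011) mod 2 = 1+0+1+1+0+1+1+0+0+0+1 mod 2 = 0
  c[2] = d·G[:,2] = (10110111101)·(10000000000) mod 2 = 1+0+0+0+0+0+0+0+0+0+0 mod 2 = 1
  c[3] = d·G[:,3] = (10110111101)·(01110001111) mod 2 = 0+0+1+1+0+0+0+1+1+0+1 mod 2 = 1
  c[4] = d·G[:,4] = (10110111101)·(01000000000) mod 2 = 0+0+0+0+0+0+0+0+0+0+0 mod 2 = 0
  c[5] = d·G[:,5] = (10110111101)·(00100000000) mod 2 = 0+0+1+0+0+0+0+0+0+0+0 mod 2 = 1
  c[6] = d·G[:,6] = (10110111101)·(00010000000) mod 2 = 0+0+0+1+0+0+0+0+0+0+0 mod 2 = 1
  c[7] = d·G[:,7] = (10110111101)·(00001111111) mod 2 = 0+0+0+0+0+1+1+1+1+0+1 mod 2 = 1
  c[8] = d·G[:,8] = (10110111101)·(00001000000) mod 2 = 0+0+0+0+0+0+0+0+0+0+0 mod 2 = 0
  c[9] = d·G[:,9] = (10110111101)·(00000100000) mod 2 = 0+0+0+0+0+1+0+0+0+0+0 mod 2 = 1
  c[10] = d·G[:,10] = (10110111101)·(00000010000) mod 2 = 0+0+0+0+0+0+1+0+0+0+0 mod 2 = 1
  c[11] = d·G[:,11] = (10110111101)·(00000001000) mod 2 = 0+0+0+0+0+0+0+1+0+0+0 mod 2 = 1
  c[12] = d·G[:,12] = (10110111101)·(00000000100) mod 2 = 0+0+0+0+0+0+0+0+1+0+0 mod 2 = 1
  c[13] = d·G[:,13] = (10110111101)·(00000000010) mod 2 = 0+0+0+0+0+0+0+0+0+0+0 mod 2 = 0
  c[14] = d·G[:,14] = (10110111101)·(00000000001) mod 2 = 0+0+0+0+0+0+0+0+0+0+1 mod 2 = 1
Codeword = 101101110111101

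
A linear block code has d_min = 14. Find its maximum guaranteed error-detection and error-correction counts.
(a) Detection requires d_min ≥ e+1, so e ≤ d_min − 1 = 13.
(b) Correction requires d_min ≥ 2t+1, so t ≤ ⌊(d_min − 1)/2⌋ = ⌊13/2⌋ = 6.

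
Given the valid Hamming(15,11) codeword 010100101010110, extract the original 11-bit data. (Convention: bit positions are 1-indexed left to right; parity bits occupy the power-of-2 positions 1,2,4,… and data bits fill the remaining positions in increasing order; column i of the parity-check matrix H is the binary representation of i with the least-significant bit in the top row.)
Parity bits occupy power-of-2 positions; data bits are at positions {3,5,6,7,9,10,11,12,13,14,15} (1-indexed).
Extract: c[3]=0 c[5]=0 c[6]=0 c[7]=1 c[9]=1 c[10]=0 c[11]=1 c[12]=0 c[13]=1 c[14]=1 c[15]=0
Data = 00011010110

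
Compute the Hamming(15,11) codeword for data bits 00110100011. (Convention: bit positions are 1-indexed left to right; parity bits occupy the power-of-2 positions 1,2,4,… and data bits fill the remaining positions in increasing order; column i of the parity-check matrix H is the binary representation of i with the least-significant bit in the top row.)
Codeword c = d · G (mod 2), d = 00110100011:
  c[0] = d·G[:,0] = (00110100011)·(11011010101) mod 2 = 0+0+0+1+0+0+0+0+0+0+1 mod 2 = 0
  c[1] = d·G[:,1] = (00110100011)·(10110110011) mod 2 = 0+0+1+1+0+1+0+0+0+1+1 mod 2 = 1
  c[2] = d·G[:,2] = (00110100011)·(10000000000) mod 2 = 0+0+0+0+0+0+0+0+0+0+0 mod 2 = 0
  c[3] = d·G[:,3] = (00110100011)·(01110001111) mod 2 = 0+0+1+1+0+0+0+0+0+1+1 mod 2 = 0
  c[4] = d·G[:,4] = (00110100011)·(01000000000) mod 2 = 0+0+0+0+0+0+0+0+0+0+0 mod 2 = 0
  c[5] = d·G[:,5] = (00110100011)·(00100000000) mod 2 = 0+0+1+0+0+0+0+0+0+0+0 mod 2 = 1
  c[6] = d·G[:,6] = (00110100011)·(00010000000) mod 2 = 0+0+0+1+0+0+0+0+0+0+0 mod 2 = 1
  c[7] = d·G[:,7] = (00110100011)·(00001111111) mod 2 = 0+0+0+0+0+1+0+0+0+1+1 mod 2 = 1
  c[8] = d·G[:,8] = (00110100011)·(00001000000) mod 2 = 0+0+0+0+0+0+0+0+0+0+0 mod 2 = 0
  c[9] = d·G[:,9] = (00110100011)·(00000100000) mod 2 = 0+0+0+0+0+1+0+0+0+0+0 mod 2 = 1
  c[10] = d·G[:,10] = (00110100011)·(00000010000) mod 2 = 0+0+0+0+0+0+0+0+0+0+0 mod 2 = 0
  c[11] = d·G[:,11] = (00110100011)·(00000001000) mod 2 = 0+0+0+0+0+0+0+0+0+0+0 mod 2 = 0
  c[12] = d·G[:,12] = (00110100011)·(00000000100) mod 2 = 0+0+0+0+0+0+0+0+0+0+0 mod 2 = 0
  c[13] = d·G[:,13] = (00110100011)·(00000000010) mod 2 = 0+0+0+0+0+0+0+0+0+1+0 mod 2 = 1
  c[14] = d·G[:,14] = (00110100011)·(00000000001) mod 2 = 0+0+0+0+0+0+0+0+0+0+1 mod 2 = 1
Codeword = 010001110100011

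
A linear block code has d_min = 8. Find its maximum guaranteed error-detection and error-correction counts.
(a) Detection requires d_min ≥ e+1, so e ≤ d_min − 1 = 7.
(b) Correction requires d_min ≥ 2t+1, so t ≤ ⌊(d_min − 1)/2⌋ = ⌊7/2⌋ = 3.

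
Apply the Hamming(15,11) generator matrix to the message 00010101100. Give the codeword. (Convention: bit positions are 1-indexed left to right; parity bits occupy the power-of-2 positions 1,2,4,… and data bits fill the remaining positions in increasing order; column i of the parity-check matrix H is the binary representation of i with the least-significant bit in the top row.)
Codeword c = d · G (mod 2), d = 00010101100:
  c[0] = d·G[:,0] = (00010101100)·(11011010101) mod 2 = 0+0+0+1+0+0+0+0+1+0+0 mod 2 = 0
  c[1] = d·G[:,1] = (00010101100)·(10110110011) mod 2 = 0+0+0+1+0+1+0+0+0+0+0 mod 2 = 0
  c[2] = d·G[:,2] = (00010101100)·(10000000000) mod 2 = 0+0+0+0+0+0+0+0+0+0+0 mod 2 = 0
  c[3] = d·G[:,3] = (00010101100)·(01110001111) mod 2 = 0+0+0+1+0+0+0+1+1+0+0 mod 2 = 1
  c[4] = d·G[:,4] = (00010101100)·(01000000000) mod 2 = 0+0+0+0+0+0+0+0+0+0+0 mod 2 = 0
  c[5] = d·G[:,5] = (00010101100)·(00100000000) mod 2 = 0+0+0+0+0+0+0+0+0+0+0 mod 2 = 0
  c[6] = d·G[:,6] = (00010101100)·(00010000000) mod 2 = 0+0+0+1+0+0+0+0+0+0+0 mod 2 = 1
  c[7] = d·G[:,7] = (00010101100)·(00001111111) mod 2 = 0+0+0+0+0+1+0+1+1+0+0 mod 2 = 1
  c[8] = d·G[:,8] = (00010101100)·(00001000000) mod 2 = 0+0+0+0+0+0+0+0+0+0+0 mod 2 = 0
  c[9] = d·G[:,9] = (00010101100)·(00000100000) mod 2 = 0+0+0+0+0+1+0+0+0+0+0 mod 2 = 1
  c[10] = d·G[:,10] = (00010101100)·(00000010000) mod 2 = 0+0+0+0+0+0+0+0+0+0+0 mod 2 = 0
  c[11] = d·G[:,11] = (00010101100)·(00000001000) mod 2 = 0+0+0+0+0+0+0+1+0+0+0 mod 2 = 1
  c[12] = d·G[:,12] = (00010101100)·(00000000100) mod 2 = 0+0+0+0+0+0+0+0+1+0+0 mod 2 = 1
  c[13] = d·G[:,13] = (00010101100)·(00000000010) mod 2 = 0+0+0+0+0+0+0+0+0+0+0 mod 2 = 0
  c[14] = d·G[:,14] = (00010101100)·(00000000001) mod 2 = 0+0+0+0+0+0+0+0+0+0+0 mod 2 = 0
Codeword = 000100110101100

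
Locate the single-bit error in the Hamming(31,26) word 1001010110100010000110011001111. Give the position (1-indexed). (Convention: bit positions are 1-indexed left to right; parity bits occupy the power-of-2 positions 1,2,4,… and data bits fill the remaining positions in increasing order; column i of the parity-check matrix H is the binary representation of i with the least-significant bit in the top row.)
Syndrome s = H · r^T (mod 2), r = 1001010110100010000110011001111:
  s[0] = (1010101010101010101010101010101)·(1001010110100010000110011001111) mod 2 = 1+0+0+0+0+0+0+0+1+0+1+0+0+0+1+0+0+0+0+0+1+0+0+0+1+0+0+0+1+0+1 mod 2 = 0
  s[1] = (0110011001100110011001100110011)·(1001010110100010000110011001111) mod 2 = 0+0+0+0+0+1+0+0+0+0+1+0+0+0+1+0+0+0+0+0+0+0+0+0+0+0+0+0+0+1+1 mod 2 = 1
  s[2] = (0001111000011110000111100001111)·(1001010110100010000110011001111) mod 2 = 0+0+0+1+0+1+0+0+0+0+0+0+0+0+1+0+0+0+0+1+1+0+0+0+0+0+0+1+1+1+1 mod 2 = 1
  s[3] = (0000000111111110000000011111111)·(1001010110100010000110011001111) mod 2 = 0+0+0+0+0+0+0+1+1+0+1+0+0+0+1+0+0+0+0+0+0+0+0+1+1+0+0+1+1+1+1 mod 2 = 0
  s[4] = (0000000000000001111111111111111)·(1001010110100010000110011001111) mod 2 = 0+0+0+0+0+0+0+0+0+0+0+0+0+0+0+0+0+0+0+1+1+0+0+1+1+0+0+1+1+1+1 mod 2 = 0
Syndrome = 01100
Column i of H is the binary representation of i, so the syndrome is the binary index of the flipped bit.
Read s = 01100 with s[0] as LSB: 0·2^0 + 1·2^1 + 1·2^2 + 0·2^3 + 0·2^4 = 6.
Error is at bit position 6.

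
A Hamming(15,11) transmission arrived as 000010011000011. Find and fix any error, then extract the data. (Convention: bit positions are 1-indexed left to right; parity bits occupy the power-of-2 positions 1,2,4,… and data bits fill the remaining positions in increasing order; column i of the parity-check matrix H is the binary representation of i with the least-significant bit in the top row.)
Syndrome s = H · r^T (mod 2), r = 000010011000011:
  s[0] = (101010101010101)·(000010011000011) mod 2 = 0+0+0+0+1+0+0+0+1+0+0+0+0+0+1 mod 2 = 1
  s[1] = (011001100110011)·(000010011000011) mod 2 = 0+0+0+0+0+0+0+0+0+0+0+0+0+1+1 mod 2 = 0
  s[2] = (000111100001111)·(000010011000011) mod 2 = 0+0+0+0+1+0+0+0+0+0+0+0+0+1+1 mod 2 = 1
  s[3] = (000000011111111)·(000010011000011) mod 2 = 0+0+0+0+0+0+0+1+1+0+0+0+0+1+1 mod 2 = 0
Syndrome = 1010
Column 5 of H equals this syndrome → error at bit 5 (1-indexed).
Flip bit 5: 000010011000011 → 000000011000011
Extract data bits at positions {3,5,6,7,9,10,11,12,13,14,15}: 00001000011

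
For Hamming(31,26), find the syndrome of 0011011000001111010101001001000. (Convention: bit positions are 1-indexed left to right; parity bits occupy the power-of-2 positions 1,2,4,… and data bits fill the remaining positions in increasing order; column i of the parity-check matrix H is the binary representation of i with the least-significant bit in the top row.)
Syndrome s = H · r^T (mod 2), r = 0011011000001111010101001001000:
  s[0] = (1010101010101010101010101010101)·(0011011000001111010101001001000) mod 2 = 0+0+1+0+0+0+1+0+0+0+0+0+1+0+1+0+0+0+0+0+0+0+0+0+1+0+0+0+0+0+0 mod 2 = 1
  s[1] = (0110011001100110011001100110011)·(0011011000001111010101001001000) mod 2 = 0+0+1+0+0+1+1+0+0+0+0+0+0+1+1+0+0+1+0+0+0+1+0+0+0+0+0+0+0+0+0 mod 2 = 1
  s[2] = (0001111000011110000111100001111)·(0011011000001111010101001001000) mod 2 = 0+0+0+1+0+1+1+0+0+0+0+0+1+1+1+0+0+0+0+1+0+1+0+0+0+0+0+1+0+0+0 mod 2 = 1
  s[3] = (0000000111111110000000011111111)·(0011011000001111010101001001000) mod 2 = 0+0+0+0+0+0+0+0+0+0+0+0+1+1+1+0+0+0+0+0+0+0+0+0+1+0+0+1+0+0+0 mod 2 = 1
  s[4] = (0000000000000001111111111111111)·(0011011000001111010101001001000) mod 2 = 0+0+0+0+0+0+0+0+0+0+0+0+0+0+0+1+0+1+0+1+0+1+0+0+1+0+0+1+0+0+0 mod 2 = 0
Syndrome = 11110
Non-zero syndrome: error at position 15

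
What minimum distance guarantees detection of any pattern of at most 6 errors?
Detecting e errors requires d_min ≥ e + 1 = 6 + 1 = 7.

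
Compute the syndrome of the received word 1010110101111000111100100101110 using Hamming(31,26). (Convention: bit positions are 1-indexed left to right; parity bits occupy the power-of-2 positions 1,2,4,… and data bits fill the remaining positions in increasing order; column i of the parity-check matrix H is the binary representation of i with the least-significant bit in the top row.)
Syndrome s = H · r^T (mod 2), r = 1010110101111000111100100101110:
  s[0] = (1010101010101010101010101010101)·(1010110101111000111100100101110) mod 2 = 1+0+1+0+1+0+0+0+0+0+1+0+1+0+0+0+1+0+1+0+0+0+1+0+0+0+0+0+1+0+0 mod 2 = 1
  s[1] = (0110011001100110011001100110011)·(1010110101111000111100100101110) mod 2 = 0+0+1+0+0+1+0+0+0+1+1+0+0+0+0+0+0+1+1+0+0+0+1+0+0+1+0+0+0+1+0 mod 2 = 1
  s[2] = (0001111000011110000111100001111)·(1010110101111000111100100101110) mod 2 = 0+0+0+0+1+1+0+0+0+0+0+1+1+0+0+0+0+0+0+1+0+0+1+0+0+0+0+1+1+1+0 mod 2 = 1
  s[3] = (0000000111111110000000011111111)·(1010110101111000111100100101110) mod 2 = 0+0+0+0+0+0+0+1+0+1+1+1+1+0+0+0+0+0+0+0+0+0+0+0+0+1+0+1+1+1+0 mod 2 = 1
  s[4] = (0000000000000001111111111111111)·(1010110101111000111100100101110) mod 2 = 0+0+0+0+0+0+0+0+0+0+0+0+0+0+0+0+1+1+1+1+0+0+1+0+0+1+0+1+1+1+0 mod 2 = 1
Syndrome = 11111
Non-zero syndrome: error at position 31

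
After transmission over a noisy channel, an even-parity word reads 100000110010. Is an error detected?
Sum of received bits: 1+0+0+0+0+0+1+1+0+0+1+0 = 4; 4 mod 2 = 0. Result is 0 → no error detected.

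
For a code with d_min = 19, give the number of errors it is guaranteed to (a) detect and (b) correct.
(a) Detection requires d_min ≥ e+1, so e ≤ d_min − 1 = 18.
(b) Correction requires d_min ≥ 2t+1, so t ≤ ⌊(d_min − 1)/2⌋ = ⌊18/2⌋ = 9.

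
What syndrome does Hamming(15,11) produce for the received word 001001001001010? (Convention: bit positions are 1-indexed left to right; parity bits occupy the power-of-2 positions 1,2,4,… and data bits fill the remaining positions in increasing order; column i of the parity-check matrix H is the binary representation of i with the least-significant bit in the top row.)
Syndrome s = H · r^T (mod 2), r = 001001001001010:
  s[0] = (101010101010101)·(001001001001010) mod 2 = 0+0+1+0+0+0+0+0+1+0+0+0+0+0+0 mod 2 = 0
  s[1] = (011001100110011)·(001001001001010) mod 2 = 0+0+1+0+0+1+0+0+0+0+0+0+0+1+0 mod 2 = 1
  s[2] = (000111100001111)·(001001001001010) mod 2 = 0+0+0+0+0+1+0+0+0+0+0+1+0+1+0 mod 2 = 1
  s[3] = (000000011111111)·(001001001001010) mod 2 = 0+0+0+0+0+0+0+0+1+0+0+1+0+1+0 mod 2 = 1
Syndrome = 0111
Non-zero syndrome: error at position 14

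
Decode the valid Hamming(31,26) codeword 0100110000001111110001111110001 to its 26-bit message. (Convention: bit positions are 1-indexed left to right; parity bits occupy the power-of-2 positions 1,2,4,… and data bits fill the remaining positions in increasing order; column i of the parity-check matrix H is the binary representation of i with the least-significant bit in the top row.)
Parity bits occupy power-of-2 positions; data bits are at positions {3,5,6,7,9,10,11,12,13,14,15,17,18,19,20,21,22,23,24,25,26,27,28,29,30,31} (1-indexed).
Extract: c[3]=0 c[5]=1 c[6]=1 c[7]=0 c[9]=0 c[10]=0 c[11]=0 c[12]=0 c[13]=1 c[14]=1 c[15]=1 c[17]=1 c[18]=1 c[19]=0 c[20]=0 c[21]=0 c[22]=1 c[23]=1 c[24]=1 c[25]=1 c[26]=1 c[27]=1 c[28]=0 c[29]=0 c[30]=0 c[31]=1
Data = 01100000111110001111110001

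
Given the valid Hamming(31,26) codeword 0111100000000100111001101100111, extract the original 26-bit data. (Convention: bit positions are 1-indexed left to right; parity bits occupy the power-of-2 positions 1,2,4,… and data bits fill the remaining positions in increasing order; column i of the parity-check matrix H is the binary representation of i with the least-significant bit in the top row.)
Parity bits occupy power-of-2 positions; data bits are at positions {3,5,6,7,9,10,11,12,13,14,15,17,18,19,20,21,22,23,24,25,26,27,28,29,30,31} (1-indexed).
Extract: c[3]=1 c[5]=1 c[6]=0 c[7]=0 c[9]=0 c[10]=0 c[11]=0 c[12]=0 c[13]=0 c[14]=1 c[15]=0 c[17]=1 c[18]=1 c[19]=1 c[20]=0 c[21]=0 c[22]=1 c[23]=1 c[24]=0 c[25]=1 c[26]=1 c[27]=0 c[28]=0 c[29]=1 c[30]=1 c[31]=1
Data = 11000000010111001101100111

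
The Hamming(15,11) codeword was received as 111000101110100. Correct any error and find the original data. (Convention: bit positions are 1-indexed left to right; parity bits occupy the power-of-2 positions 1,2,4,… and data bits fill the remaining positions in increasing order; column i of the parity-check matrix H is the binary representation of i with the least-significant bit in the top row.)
Syndrome s = H · r^T (mod 2), r = 111000101110100:
  s[0] = (101010101010101)·(111000101110100) mod 2 = 1+0+1+0+0+0+1+0+1+0+1+0+1+0+0 mod 2 = 0
  s[1] = (011001100110011)·(111000101110100) mod 2 = 0+1+1+0+0+0+1+0+0+1+1+0+0+0+0 mod 2 = 1
  s[2] = (000111100001111)·(111000101110100) mod 2 = 0+0+0+0+0+0+1+0+0+0+0+0+1+0+0 mod 2 = 0
  s[3] = (000000011111111)·(111000101110100) mod 2 = 0+0+0+0+0+0+0+0+1+1+1+0+1+0+0 mod 2 = 0
Syndrome = 0100
Column 2 of H equals this syndrome → error at bit 2 (1-indexed).
Flip bit 2: 111000101110100 → 101000101110100
Extract data bits at positions {3,5,6,7,9,10,11,12,13,14,15}: 10011110100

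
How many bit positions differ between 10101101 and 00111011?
XOR = 10010110, count of 1s = 4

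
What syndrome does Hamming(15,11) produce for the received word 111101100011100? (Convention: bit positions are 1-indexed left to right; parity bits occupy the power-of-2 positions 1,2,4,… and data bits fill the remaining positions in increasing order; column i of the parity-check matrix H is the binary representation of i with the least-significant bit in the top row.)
Syndrome s = H · r^T (mod 2), r = 111101100011100:
  s[0] = (101010101010101)·(111101100011100) mod 2 = 1+0+1+0+0+0+1+0+0+0+1+0+1+0+0 mod 2 = 1
  s[1] = (011001100110011)·(111101100011100) mod 2 = 0+1+1+0+0+1+1+0+0+0+1+0+0+0+0 mod 2 = 1
  s[2] = (000111100001111)·(111101100011100) mod 2 = 0+0+0+1+0+1+1+0+0+0+0+1+1+0+0 mod 2 = 1
  s[3] = (000000011111111)·(111101100011100) mod 2 = 0+0+0+0+0+0+0+0+0+0+1+1+1+0+0 mod 2 = 1
Syndrome = 1111
Non-zero syndrome: error at position 15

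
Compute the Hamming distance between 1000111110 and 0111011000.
XOR = 1111100110, count of 1s = 7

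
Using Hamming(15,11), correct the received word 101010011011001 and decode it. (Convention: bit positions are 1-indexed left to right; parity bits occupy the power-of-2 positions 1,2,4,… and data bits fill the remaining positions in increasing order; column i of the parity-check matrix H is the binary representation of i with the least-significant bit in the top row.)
Syndrome s = H · r^T (mod 2), r = 101010011011001:
  s[0] = (101010101010101)·(101010011011001) mod 2 = 1+0+1+0+1+0+0+0+1+0+1+0+0+0+1 mod 2 = 0
  s[1] = (011001100110011)·(101010011011001) mod 2 = 0+0+1+0+0+0+0+0+0+0+1+0+0+0+1 mod 2 = 1
  s[2] = (000111100001111)·(101010011011001) mod 2 = 0+0+0+0+1+0+0+0+0+0+0+1+0+0+1 mod 2 = 1
  s[3] = (000000011111111)·(101010011011001) mod 2 = 0+0+0+0+0+0+0+1+1+0+1+1+0+0+1 mod 2 = 1
Syndrome = 0111
Column 14 of H equals this syndrome → error at bit 14 (1-indexed).
Flip bit 14: 101010011011001 → 101010011011011
Extract data bits at positions {3,5,6,7,9,10,11,12,13,14,15}: 11001011011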